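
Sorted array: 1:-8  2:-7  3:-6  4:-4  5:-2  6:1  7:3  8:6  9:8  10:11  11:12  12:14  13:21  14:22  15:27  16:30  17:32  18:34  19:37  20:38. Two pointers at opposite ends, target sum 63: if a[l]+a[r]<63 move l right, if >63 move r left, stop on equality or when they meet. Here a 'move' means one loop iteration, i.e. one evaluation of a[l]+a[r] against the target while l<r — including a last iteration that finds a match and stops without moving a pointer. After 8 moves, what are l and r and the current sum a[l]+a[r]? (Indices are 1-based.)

[1,20] -8+38=30 <63 → l++
[2,20] -7+38=31 <63 → l++
[3,20] -6+38=32 <63 → l++
[4,20] -4+38=34 <63 → l++
[5,20] -2+38=36 <63 → l++
[6,20] 1+38=39 <63 → l++
[7,20] 3+38=41 <63 → l++
[8,20] 6+38=44 <63 → l++

l=9, r=20, sum=46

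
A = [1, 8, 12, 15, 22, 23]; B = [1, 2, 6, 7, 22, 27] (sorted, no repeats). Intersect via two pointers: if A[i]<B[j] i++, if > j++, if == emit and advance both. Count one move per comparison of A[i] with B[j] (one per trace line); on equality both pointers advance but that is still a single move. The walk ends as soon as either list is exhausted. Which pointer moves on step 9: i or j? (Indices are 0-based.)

i=0 j=0: 1==1 emit, i++,j++
i=1 j=1: 8>2, j++
i=1 j=2: 8>6, j++
i=1 j=3: 8>7, j++
i=1 j=4: 8<22, i++
i=2 j=4: 12<22, i++
i=3 j=4: 15<22, i++
i=4 j=4: 22==22 emit, i++,j++
i=5 j=5: 23<27, i++

i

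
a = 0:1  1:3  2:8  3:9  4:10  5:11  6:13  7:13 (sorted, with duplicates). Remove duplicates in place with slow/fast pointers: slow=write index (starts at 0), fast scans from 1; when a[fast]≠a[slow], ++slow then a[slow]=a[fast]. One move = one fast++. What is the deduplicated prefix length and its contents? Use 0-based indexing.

slow=0 fast=1: a[fast]=3≠a[slow]=1 write a[1]=3, slow++,fast++
slow=1 fast=2: a[fast]=8≠a[slow]=3 write a[2]=8, slow++,fast++
slow=2 fast=3: a[fast]=9≠a[slow]=8 write a[3]=9, slow++,fast++
slow=3 fast=4: a[fast]=10≠a[slow]=9 write a[4]=10, slow++,fast++
slow=4 fast=5: a[fast]=11≠a[slow]=10 write a[5]=11, slow++,fast++
slow=5 fast=6: a[fast]=13≠a[slow]=11 write a[6]=13, slow++,fast++
slow=6 fast=7: a[fast]=13=a[slow] dup, fast++

length 7; prefix = [1, 3, 8, 9, 10, 11, 13]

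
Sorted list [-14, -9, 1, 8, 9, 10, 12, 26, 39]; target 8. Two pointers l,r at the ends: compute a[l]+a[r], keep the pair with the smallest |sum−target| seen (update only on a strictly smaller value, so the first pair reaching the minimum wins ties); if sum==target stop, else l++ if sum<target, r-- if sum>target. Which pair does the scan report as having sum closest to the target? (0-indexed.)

l=0 r=8: -14+39=25 d=17 *, r--
l=0 r=7: -14+26=12 d=4 *, r--
l=0 r=6: -14+12=-2 d=10, l++
l=1 r=6: -9+12=3 d=5, l++
l=2 r=6: 1+12=13 d=5, r--
l=2 r=5: 1+10=11 d=3 *, r--
l=2 r=4: 1+9=10 d=2 *, r--
l=2 r=3: 1+8=9 d=1 *, r--

pair (1, 8) with sum 9 (|Δ|=1)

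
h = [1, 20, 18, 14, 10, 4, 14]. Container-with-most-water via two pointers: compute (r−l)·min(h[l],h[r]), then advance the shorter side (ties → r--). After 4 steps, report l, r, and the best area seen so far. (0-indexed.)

l=1, r=3, best area=70

[0,6] min(1,14)*6=6 best=6 * → l++
[1,6] min(20,14)*5=70 best=70 * → r--
[1,5] min(20,4)*4=16 best=70 → r--
[1,4] min(20,10)*3=30 best=70 → r--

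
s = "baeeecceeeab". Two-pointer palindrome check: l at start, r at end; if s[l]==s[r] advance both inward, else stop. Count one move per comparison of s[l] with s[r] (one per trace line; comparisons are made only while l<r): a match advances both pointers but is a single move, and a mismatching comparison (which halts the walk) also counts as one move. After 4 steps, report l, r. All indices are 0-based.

l=4, r=7

l=0 r=11: 'b'=='b', l++,r--
l=1 r=10: 'a'=='a', l++,r--
l=2 r=9: 'e'=='e', l++,r--
l=3 r=8: 'e'=='e', l++,r--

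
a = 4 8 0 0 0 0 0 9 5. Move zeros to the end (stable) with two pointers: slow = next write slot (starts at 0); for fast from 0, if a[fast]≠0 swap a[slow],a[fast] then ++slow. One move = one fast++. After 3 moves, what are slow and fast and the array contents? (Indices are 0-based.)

slow=0 fast=0: a[fast]=4≠0 swap→a[0]=4, slow++,fast++
slow=1 fast=1: a[fast]=8≠0 swap→a[1]=8, slow++,fast++
slow=2 fast=2: a[fast]=0, fast++

slow=2, fast=3, a=[4, 8, 0, 0, 0, 0, 0, 9, 5]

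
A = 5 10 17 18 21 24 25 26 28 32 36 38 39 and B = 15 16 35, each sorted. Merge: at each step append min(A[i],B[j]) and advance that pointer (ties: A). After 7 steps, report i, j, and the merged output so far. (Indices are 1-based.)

i=1 j=1: A[i]=5<=B[j]=15 take 5, i++
i=2 j=1: A[i]=10<=B[j]=15 take 10, i++
i=3 j=1: A[i]=17>B[j]=15 take 15, j++
i=3 j=2: A[i]=17>B[j]=16 take 16, j++
i=3 j=3: A[i]=17<=B[j]=35 take 17, i++
i=4 j=3: A[i]=18<=B[j]=35 take 18, i++
i=5 j=3: A[i]=21<=B[j]=35 take 21, i++

i=6, j=3, merged so far=[5, 10, 15, 16, 17, 18, 21]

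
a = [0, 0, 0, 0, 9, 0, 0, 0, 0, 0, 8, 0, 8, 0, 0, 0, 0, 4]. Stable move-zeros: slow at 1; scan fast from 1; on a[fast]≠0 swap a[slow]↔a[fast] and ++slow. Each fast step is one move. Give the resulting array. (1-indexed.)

(s=1,f=1) a[fast]=0 → fast++
(s=1,f=2) a[fast]=0 → fast++
(s=1,f=3) a[fast]=0 → fast++
(s=1,f=4) a[fast]=0 → fast++
(s=1,f=5) a[fast]=9≠0 swap→a[1]=9 → slow++,fast++
(s=2,f=6) a[fast]=0 → fast++
(s=2,f=7) a[fast]=0 → fast++
(s=2,f=8) a[fast]=0 → fast++
(s=2,f=9) a[fast]=0 → fast++
(s=2,f=10) a[fast]=0 → fast++
(s=2,f=11) a[fast]=8≠0 swap→a[2]=8 → slow++,fast++
(s=3,f=12) a[fast]=0 → fast++
(s=3,f=13) a[fast]=8≠0 swap→a[3]=8 → slow++,fast++
(s=4,f=14) a[fast]=0 → fast++
(s=4,f=15) a[fast]=0 → fast++
(s=4,f=16) a[fast]=0 → fast++
(s=4,f=17) a[fast]=0 → fast++
(s=4,f=18) a[fast]=4≠0 swap→a[4]=4 → slow++,fast++

[9, 8, 8, 4, 0, 0, 0, 0, 0, 0, 0, 0, 0, 0, 0, 0, 0, 0]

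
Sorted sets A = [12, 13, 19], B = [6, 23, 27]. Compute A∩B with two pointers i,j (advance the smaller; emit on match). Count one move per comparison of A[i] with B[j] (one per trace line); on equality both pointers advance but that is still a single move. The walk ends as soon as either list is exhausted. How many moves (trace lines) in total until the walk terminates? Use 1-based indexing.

4 moves

[i=1,j=1] 12>6 → j++
[i=1,j=2] 12<23 → i++
[i=2,j=2] 13<23 → i++
[i=3,j=2] 19<23 → i++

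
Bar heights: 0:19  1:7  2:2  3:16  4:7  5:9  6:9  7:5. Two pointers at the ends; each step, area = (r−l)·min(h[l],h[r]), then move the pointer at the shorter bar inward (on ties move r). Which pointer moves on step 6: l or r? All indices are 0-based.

[0,7] min(19,5)*7=35 best=35 * → r--
[0,6] min(19,9)*6=54 best=54 * → r--
[0,5] min(19,9)*5=45 best=54 → r--
[0,4] min(19,7)*4=28 best=54 → r--
[0,3] min(19,16)*3=48 best=54 → r--
[0,2] min(19,2)*2=4 best=54 → r--

r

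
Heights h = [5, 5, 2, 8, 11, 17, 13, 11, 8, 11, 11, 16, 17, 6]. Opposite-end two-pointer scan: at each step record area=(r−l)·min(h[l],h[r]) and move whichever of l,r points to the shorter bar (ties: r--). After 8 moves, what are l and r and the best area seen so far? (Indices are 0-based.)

l=0 r=13: min(5,6)*13=65 best=65 *, l++
l=1 r=13: min(5,6)*12=60 best=65, l++
l=2 r=13: min(2,6)*11=22 best=65, l++
l=3 r=13: min(8,6)*10=60 best=65, r--
l=3 r=12: min(8,17)*9=72 best=72 *, l++
l=4 r=12: min(11,17)*8=88 best=88 *, l++
l=5 r=12: min(17,17)*7=119 best=119 *, r--
l=5 r=11: min(17,16)*6=96 best=119, r--

l=5, r=10, best area=119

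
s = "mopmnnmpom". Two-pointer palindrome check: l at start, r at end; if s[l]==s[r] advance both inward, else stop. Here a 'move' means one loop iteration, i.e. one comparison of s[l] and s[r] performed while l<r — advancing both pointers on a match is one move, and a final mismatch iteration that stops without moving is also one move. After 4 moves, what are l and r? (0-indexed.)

l=4, r=5

[0,9] 'm'=='m' → l++,r--
[1,8] 'o'=='o' → l++,r--
[2,7] 'p'=='p' → l++,r--
[3,6] 'm'=='m' → l++,r--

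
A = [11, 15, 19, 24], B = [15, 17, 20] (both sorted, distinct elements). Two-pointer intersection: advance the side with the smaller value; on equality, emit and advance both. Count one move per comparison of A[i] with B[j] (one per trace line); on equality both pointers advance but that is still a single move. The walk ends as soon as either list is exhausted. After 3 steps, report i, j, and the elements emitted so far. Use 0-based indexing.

i=0 j=0: 11<15, i++
i=1 j=0: 15==15 emit, i++,j++
i=2 j=1: 19>17, j++

i=2, j=2, emitted=[15]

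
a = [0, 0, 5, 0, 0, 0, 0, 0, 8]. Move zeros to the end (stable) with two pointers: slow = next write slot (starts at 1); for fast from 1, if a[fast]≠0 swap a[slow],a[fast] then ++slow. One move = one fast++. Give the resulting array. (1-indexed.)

[5, 8, 0, 0, 0, 0, 0, 0, 0]

slow=1 fast=1: a[fast]=0, fast++
slow=1 fast=2: a[fast]=0, fast++
slow=1 fast=3: a[fast]=5≠0 swap→a[1]=5, slow++,fast++
slow=2 fast=4: a[fast]=0, fast++
slow=2 fast=5: a[fast]=0, fast++
slow=2 fast=6: a[fast]=0, fast++
slow=2 fast=7: a[fast]=0, fast++
slow=2 fast=8: a[fast]=0, fast++
slow=2 fast=9: a[fast]=8≠0 swap→a[2]=8, slow++,fast++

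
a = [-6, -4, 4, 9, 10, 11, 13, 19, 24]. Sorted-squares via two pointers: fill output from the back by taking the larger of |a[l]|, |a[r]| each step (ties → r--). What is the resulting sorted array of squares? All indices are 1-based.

[16, 16, 36, 81, 100, 121, 169, 361, 576]

[1,9] |-6|<=|24| out[9]=576 → r--
[1,8] |-6|<=|19| out[8]=361 → r--
[1,7] |-6|<=|13| out[7]=169 → r--
[1,6] |-6|<=|11| out[6]=121 → r--
[1,5] |-6|<=|10| out[5]=100 → r--
[1,4] |-6|<=|9| out[4]=81 → r--
[1,3] |-6|>|4| out[3]=36 → l++
[2,3] |-4|<=|4| out[2]=16 → r--
[2,2] |-4|<=|-4| out[1]=16 → r--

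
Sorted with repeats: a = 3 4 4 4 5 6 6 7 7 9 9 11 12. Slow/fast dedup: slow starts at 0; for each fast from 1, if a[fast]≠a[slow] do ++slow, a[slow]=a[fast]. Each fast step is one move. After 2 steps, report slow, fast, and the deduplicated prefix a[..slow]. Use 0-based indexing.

slow=0 fast=1: a[fast]=4≠a[slow]=3 write a[1]=4, slow++,fast++
slow=1 fast=2: a[fast]=4=a[slow] dup, fast++

slow=1, fast=3, prefix=[3, 4]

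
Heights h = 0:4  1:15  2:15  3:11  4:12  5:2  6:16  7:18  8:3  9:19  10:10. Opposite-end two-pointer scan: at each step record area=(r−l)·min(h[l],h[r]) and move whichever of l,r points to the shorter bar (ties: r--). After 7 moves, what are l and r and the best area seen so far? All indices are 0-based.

l=6, r=9, best area=120

l=0 r=10: min(4,10)*10=40 best=40 *, l++
l=1 r=10: min(15,10)*9=90 best=90 *, r--
l=1 r=9: min(15,19)*8=120 best=120 *, l++
l=2 r=9: min(15,19)*7=105 best=120, l++
l=3 r=9: min(11,19)*6=66 best=120, l++
l=4 r=9: min(12,19)*5=60 best=120, l++
l=5 r=9: min(2,19)*4=8 best=120, l++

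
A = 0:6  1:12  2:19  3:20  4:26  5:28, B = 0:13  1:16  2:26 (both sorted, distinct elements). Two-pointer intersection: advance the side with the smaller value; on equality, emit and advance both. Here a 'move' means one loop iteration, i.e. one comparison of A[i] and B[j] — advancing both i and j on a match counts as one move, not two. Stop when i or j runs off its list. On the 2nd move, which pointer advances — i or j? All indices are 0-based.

[i=0,j=0] 6<13 → i++
[i=1,j=0] 12<13 → i++

i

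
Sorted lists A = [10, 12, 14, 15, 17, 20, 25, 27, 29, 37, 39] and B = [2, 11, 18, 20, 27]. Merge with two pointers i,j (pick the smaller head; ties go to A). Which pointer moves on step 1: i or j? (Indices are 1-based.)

[i=1,j=1] A[i]=10>B[j]=2 take 2 → j++

j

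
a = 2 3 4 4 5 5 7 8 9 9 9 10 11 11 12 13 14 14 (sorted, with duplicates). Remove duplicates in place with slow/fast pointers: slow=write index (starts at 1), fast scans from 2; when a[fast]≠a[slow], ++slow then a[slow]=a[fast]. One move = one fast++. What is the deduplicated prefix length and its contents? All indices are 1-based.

length 12; prefix = [2, 3, 4, 5, 7, 8, 9, 10, 11, 12, 13, 14]

(s=1,f=2) a[fast]=3≠a[slow]=2 write a[2]=3 → slow++,fast++
(s=2,f=3) a[fast]=4≠a[slow]=3 write a[3]=4 → slow++,fast++
(s=3,f=4) a[fast]=4=a[slow] dup → fast++
(s=3,f=5) a[fast]=5≠a[slow]=4 write a[4]=5 → slow++,fast++
(s=4,f=6) a[fast]=5=a[slow] dup → fast++
(s=4,f=7) a[fast]=7≠a[slow]=5 write a[5]=7 → slow++,fast++
(s=5,f=8) a[fast]=8≠a[slow]=7 write a[6]=8 → slow++,fast++
(s=6,f=9) a[fast]=9≠a[slow]=8 write a[7]=9 → slow++,fast++
(s=7,f=10) a[fast]=9=a[slow] dup → fast++
(s=7,f=11) a[fast]=9=a[slow] dup → fast++
(s=7,f=12) a[fast]=10≠a[slow]=9 write a[8]=10 → slow++,fast++
(s=8,f=13) a[fast]=11≠a[slow]=10 write a[9]=11 → slow++,fast++
(s=9,f=14) a[fast]=11=a[slow] dup → fast++
(s=9,f=15) a[fast]=12≠a[slow]=11 write a[10]=12 → slow++,fast++
(s=10,f=16) a[fast]=13≠a[slow]=12 write a[11]=13 → slow++,fast++
(s=11,f=17) a[fast]=14≠a[slow]=13 write a[12]=14 → slow++,fast++
(s=12,f=18) a[fast]=14=a[slow] dup → fast++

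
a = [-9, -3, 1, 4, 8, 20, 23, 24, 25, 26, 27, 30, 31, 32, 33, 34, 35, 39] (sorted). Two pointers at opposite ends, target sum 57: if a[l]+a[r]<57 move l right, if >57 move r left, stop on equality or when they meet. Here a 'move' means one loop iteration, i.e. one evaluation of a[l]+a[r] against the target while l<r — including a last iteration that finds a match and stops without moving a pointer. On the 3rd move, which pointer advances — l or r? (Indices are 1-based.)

l

l=1 r=18: -9+39=30 <57, l++
l=2 r=18: -3+39=36 <57, l++
l=3 r=18: 1+39=40 <57, l++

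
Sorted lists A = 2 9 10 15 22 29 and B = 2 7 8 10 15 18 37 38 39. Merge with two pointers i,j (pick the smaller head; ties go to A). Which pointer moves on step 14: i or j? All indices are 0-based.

i=0 j=0: A[i]=2<=B[j]=2 take 2, i++
i=1 j=0: A[i]=9>B[j]=2 take 2, j++
i=1 j=1: A[i]=9>B[j]=7 take 7, j++
i=1 j=2: A[i]=9>B[j]=8 take 8, j++
i=1 j=3: A[i]=9<=B[j]=10 take 9, i++
i=2 j=3: A[i]=10<=B[j]=10 take 10, i++
i=3 j=3: A[i]=15>B[j]=10 take 10, j++
i=3 j=4: A[i]=15<=B[j]=15 take 15, i++
i=4 j=4: A[i]=22>B[j]=15 take 15, j++
i=4 j=5: A[i]=22>B[j]=18 take 18, j++
i=4 j=6: A[i]=22<=B[j]=37 take 22, i++
i=5 j=6: A[i]=29<=B[j]=37 take 29, i++
i=6 j=6: A done, take B[j]=37, j++
i=6 j=7: A done, take B[j]=38, j++

j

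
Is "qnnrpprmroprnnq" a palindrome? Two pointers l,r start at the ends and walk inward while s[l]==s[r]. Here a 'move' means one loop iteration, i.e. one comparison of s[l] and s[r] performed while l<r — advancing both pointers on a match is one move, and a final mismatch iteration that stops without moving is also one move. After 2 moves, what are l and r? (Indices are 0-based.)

l=2, r=12

[0,14] 'q'=='q' → l++,r--
[1,13] 'n'=='n' → l++,r--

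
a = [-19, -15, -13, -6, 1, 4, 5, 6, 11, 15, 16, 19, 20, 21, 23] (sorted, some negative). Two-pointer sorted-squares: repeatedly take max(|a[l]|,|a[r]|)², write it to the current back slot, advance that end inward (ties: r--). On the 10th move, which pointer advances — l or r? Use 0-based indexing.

[0,14] |-19|<=|23| out[14]=529 → r--
[0,13] |-19|<=|21| out[13]=441 → r--
[0,12] |-19|<=|20| out[12]=400 → r--
[0,11] |-19|<=|19| out[11]=361 → r--
[0,10] |-19|>|16| out[10]=361 → l++
[1,10] |-15|<=|16| out[9]=256 → r--
[1,9] |-15|<=|15| out[8]=225 → r--
[1,8] |-15|>|11| out[7]=225 → l++
[2,8] |-13|>|11| out[6]=169 → l++
[3,8] |-6|<=|11| out[5]=121 → r--

r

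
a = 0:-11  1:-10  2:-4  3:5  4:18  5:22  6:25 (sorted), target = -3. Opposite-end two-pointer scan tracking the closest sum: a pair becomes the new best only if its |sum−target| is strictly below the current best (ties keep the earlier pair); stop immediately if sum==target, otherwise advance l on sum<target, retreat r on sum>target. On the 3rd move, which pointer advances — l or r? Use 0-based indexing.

r

l=0 r=6: -11+25=14 d=17 *, r--
l=0 r=5: -11+22=11 d=14 *, r--
l=0 r=4: -11+18=7 d=10 *, r--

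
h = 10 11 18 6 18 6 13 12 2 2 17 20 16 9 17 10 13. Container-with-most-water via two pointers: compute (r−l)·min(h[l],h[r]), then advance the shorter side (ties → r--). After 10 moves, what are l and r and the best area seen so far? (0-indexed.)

l=5, r=11, best area=204

[0,16] min(10,13)*16=160 best=160 * → l++
[1,16] min(11,13)*15=165 best=165 * → l++
[2,16] min(18,13)*14=182 best=182 * → r--
[2,15] min(18,10)*13=130 best=182 → r--
[2,14] min(18,17)*12=204 best=204 * → r--
[2,13] min(18,9)*11=99 best=204 → r--
[2,12] min(18,16)*10=160 best=204 → r--
[2,11] min(18,20)*9=162 best=204 → l++
[3,11] min(6,20)*8=48 best=204 → l++
[4,11] min(18,20)*7=126 best=204 → l++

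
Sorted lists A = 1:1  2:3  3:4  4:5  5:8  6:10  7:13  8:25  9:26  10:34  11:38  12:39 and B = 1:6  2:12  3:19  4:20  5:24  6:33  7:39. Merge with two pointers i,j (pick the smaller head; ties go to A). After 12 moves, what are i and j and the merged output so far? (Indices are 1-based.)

i=8, j=6, merged so far=[1, 3, 4, 5, 6, 8, 10, 12, 13, 19, 20, 24]

[i=1,j=1] A[i]=1<=B[j]=6 take 1 → i++
[i=2,j=1] A[i]=3<=B[j]=6 take 3 → i++
[i=3,j=1] A[i]=4<=B[j]=6 take 4 → i++
[i=4,j=1] A[i]=5<=B[j]=6 take 5 → i++
[i=5,j=1] A[i]=8>B[j]=6 take 6 → j++
[i=5,j=2] A[i]=8<=B[j]=12 take 8 → i++
[i=6,j=2] A[i]=10<=B[j]=12 take 10 → i++
[i=7,j=2] A[i]=13>B[j]=12 take 12 → j++
[i=7,j=3] A[i]=13<=B[j]=19 take 13 → i++
[i=8,j=3] A[i]=25>B[j]=19 take 19 → j++
[i=8,j=4] A[i]=25>B[j]=20 take 20 → j++
[i=8,j=5] A[i]=25>B[j]=24 take 24 → j++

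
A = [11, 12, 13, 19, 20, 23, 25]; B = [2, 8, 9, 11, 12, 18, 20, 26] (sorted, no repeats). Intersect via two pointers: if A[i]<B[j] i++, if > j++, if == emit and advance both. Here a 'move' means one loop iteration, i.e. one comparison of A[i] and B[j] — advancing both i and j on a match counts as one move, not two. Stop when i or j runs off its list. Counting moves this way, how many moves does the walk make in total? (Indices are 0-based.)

i=0 j=0: 11>2, j++
i=0 j=1: 11>8, j++
i=0 j=2: 11>9, j++
i=0 j=3: 11==11 emit, i++,j++
i=1 j=4: 12==12 emit, i++,j++
i=2 j=5: 13<18, i++
i=3 j=5: 19>18, j++
i=3 j=6: 19<20, i++
i=4 j=6: 20==20 emit, i++,j++
i=5 j=7: 23<26, i++
i=6 j=7: 25<26, i++

11 moves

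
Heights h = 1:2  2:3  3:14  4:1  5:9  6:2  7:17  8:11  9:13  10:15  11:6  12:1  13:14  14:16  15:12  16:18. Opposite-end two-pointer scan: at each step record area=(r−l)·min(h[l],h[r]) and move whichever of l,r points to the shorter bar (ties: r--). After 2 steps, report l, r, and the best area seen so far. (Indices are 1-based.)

l=3, r=16, best area=42

[1,16] min(2,18)*15=30 best=30 * → l++
[2,16] min(3,18)*14=42 best=42 * → l++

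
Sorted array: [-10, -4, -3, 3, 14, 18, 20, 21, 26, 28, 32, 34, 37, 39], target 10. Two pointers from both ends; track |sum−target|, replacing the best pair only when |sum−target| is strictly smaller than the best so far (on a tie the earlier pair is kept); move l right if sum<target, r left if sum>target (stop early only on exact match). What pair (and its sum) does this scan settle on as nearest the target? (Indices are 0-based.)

l=0 r=13: -10+39=29 d=19 *, r--
l=0 r=12: -10+37=27 d=17 *, r--
l=0 r=11: -10+34=24 d=14 *, r--
l=0 r=10: -10+32=22 d=12 *, r--
l=0 r=9: -10+28=18 d=8 *, r--
l=0 r=8: -10+26=16 d=6 *, r--
l=0 r=7: -10+21=11 d=1 *, r--
l=0 r=6: -10+20=10 d=0 *, stop

pair (-10, 20) with sum 10 (|Δ|=0)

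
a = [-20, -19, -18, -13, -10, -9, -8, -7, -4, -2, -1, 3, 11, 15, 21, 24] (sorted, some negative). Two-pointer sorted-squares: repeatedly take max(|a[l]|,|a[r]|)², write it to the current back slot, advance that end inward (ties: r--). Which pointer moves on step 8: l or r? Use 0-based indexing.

[0,15] |-20|<=|24| out[15]=576 → r--
[0,14] |-20|<=|21| out[14]=441 → r--
[0,13] |-20|>|15| out[13]=400 → l++
[1,13] |-19|>|15| out[12]=361 → l++
[2,13] |-18|>|15| out[11]=324 → l++
[3,13] |-13|<=|15| out[10]=225 → r--
[3,12] |-13|>|11| out[9]=169 → l++
[4,12] |-10|<=|11| out[8]=121 → r--

r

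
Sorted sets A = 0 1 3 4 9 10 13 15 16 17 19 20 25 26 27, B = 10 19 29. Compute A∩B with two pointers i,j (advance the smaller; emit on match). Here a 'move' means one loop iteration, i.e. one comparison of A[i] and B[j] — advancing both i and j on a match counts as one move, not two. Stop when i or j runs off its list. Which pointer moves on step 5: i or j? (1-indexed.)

i

i=1 j=1: 0<10, i++
i=2 j=1: 1<10, i++
i=3 j=1: 3<10, i++
i=4 j=1: 4<10, i++
i=5 j=1: 9<10, i++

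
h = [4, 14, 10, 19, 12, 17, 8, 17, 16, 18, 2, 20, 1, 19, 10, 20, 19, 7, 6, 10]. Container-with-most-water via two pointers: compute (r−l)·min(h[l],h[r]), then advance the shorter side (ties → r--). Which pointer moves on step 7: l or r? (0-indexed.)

[0,19] min(4,10)*19=76 best=76 * → l++
[1,19] min(14,10)*18=180 best=180 * → r--
[1,18] min(14,6)*17=102 best=180 → r--
[1,17] min(14,7)*16=112 best=180 → r--
[1,16] min(14,19)*15=210 best=210 * → l++
[2,16] min(10,19)*14=140 best=210 → l++
[3,16] min(19,19)*13=247 best=247 * → r--

r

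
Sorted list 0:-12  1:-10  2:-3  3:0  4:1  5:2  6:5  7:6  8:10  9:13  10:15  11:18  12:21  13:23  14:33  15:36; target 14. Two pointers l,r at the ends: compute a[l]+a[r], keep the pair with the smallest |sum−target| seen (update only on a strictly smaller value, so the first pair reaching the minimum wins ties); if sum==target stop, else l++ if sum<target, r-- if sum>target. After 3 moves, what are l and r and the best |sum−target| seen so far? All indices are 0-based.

l=0 r=15: -12+36=24 d=10 *, r--
l=0 r=14: -12+33=21 d=7 *, r--
l=0 r=13: -12+23=11 d=3 *, l++

l=1, r=13, best |Δ|=3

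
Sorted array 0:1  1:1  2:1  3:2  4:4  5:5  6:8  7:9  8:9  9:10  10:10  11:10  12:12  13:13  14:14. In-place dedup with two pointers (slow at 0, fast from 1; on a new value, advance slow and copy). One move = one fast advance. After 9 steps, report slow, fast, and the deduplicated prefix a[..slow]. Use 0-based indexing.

(s=0,f=1) a[fast]=1=a[slow] dup → fast++
(s=0,f=2) a[fast]=1=a[slow] dup → fast++
(s=0,f=3) a[fast]=2≠a[slow]=1 write a[1]=2 → slow++,fast++
(s=1,f=4) a[fast]=4≠a[slow]=2 write a[2]=4 → slow++,fast++
(s=2,f=5) a[fast]=5≠a[slow]=4 write a[3]=5 → slow++,fast++
(s=3,f=6) a[fast]=8≠a[slow]=5 write a[4]=8 → slow++,fast++
(s=4,f=7) a[fast]=9≠a[slow]=8 write a[5]=9 → slow++,fast++
(s=5,f=8) a[fast]=9=a[slow] dup → fast++
(s=5,f=9) a[fast]=10≠a[slow]=9 write a[6]=10 → slow++,fast++

slow=6, fast=10, prefix=[1, 2, 4, 5, 8, 9, 10]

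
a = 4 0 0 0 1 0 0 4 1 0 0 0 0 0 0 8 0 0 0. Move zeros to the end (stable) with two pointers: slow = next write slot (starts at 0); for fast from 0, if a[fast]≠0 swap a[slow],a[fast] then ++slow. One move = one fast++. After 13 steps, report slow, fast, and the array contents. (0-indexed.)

(s=0,f=0) a[fast]=4≠0 swap→a[0]=4 → slow++,fast++
(s=1,f=1) a[fast]=0 → fast++
(s=1,f=2) a[fast]=0 → fast++
(s=1,f=3) a[fast]=0 → fast++
(s=1,f=4) a[fast]=1≠0 swap→a[1]=1 → slow++,fast++
(s=2,f=5) a[fast]=0 → fast++
(s=2,f=6) a[fast]=0 → fast++
(s=2,f=7) a[fast]=4≠0 swap→a[2]=4 → slow++,fast++
(s=3,f=8) a[fast]=1≠0 swap→a[3]=1 → slow++,fast++
(s=4,f=9) a[fast]=0 → fast++
(s=4,f=10) a[fast]=0 → fast++
(s=4,f=11) a[fast]=0 → fast++
(s=4,f=12) a[fast]=0 → fast++

slow=4, fast=13, a=[4, 1, 4, 1, 0, 0, 0, 0, 0, 0, 0, 0, 0, 0, 0, 8, 0, 0, 0]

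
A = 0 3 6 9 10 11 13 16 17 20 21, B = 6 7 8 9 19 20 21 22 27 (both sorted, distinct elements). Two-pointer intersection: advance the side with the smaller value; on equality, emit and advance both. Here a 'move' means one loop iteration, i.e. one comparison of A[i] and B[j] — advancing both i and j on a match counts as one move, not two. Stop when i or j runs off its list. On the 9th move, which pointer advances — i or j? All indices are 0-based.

i

i=0 j=0: 0<6, i++
i=1 j=0: 3<6, i++
i=2 j=0: 6==6 emit, i++,j++
i=3 j=1: 9>7, j++
i=3 j=2: 9>8, j++
i=3 j=3: 9==9 emit, i++,j++
i=4 j=4: 10<19, i++
i=5 j=4: 11<19, i++
i=6 j=4: 13<19, i++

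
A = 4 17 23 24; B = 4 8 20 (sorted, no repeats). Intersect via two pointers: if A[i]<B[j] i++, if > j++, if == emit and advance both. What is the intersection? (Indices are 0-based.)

intersection = [4]

i=0 j=0: 4==4 emit, i++,j++
i=1 j=1: 17>8, j++
i=1 j=2: 17<20, i++
i=2 j=2: 23>20, j++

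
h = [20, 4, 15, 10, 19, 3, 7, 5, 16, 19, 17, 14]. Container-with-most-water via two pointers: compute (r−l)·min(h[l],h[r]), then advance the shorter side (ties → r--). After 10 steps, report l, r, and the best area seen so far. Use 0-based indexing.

l=0 r=11: min(20,14)*11=154 best=154 *, r--
l=0 r=10: min(20,17)*10=170 best=170 *, r--
l=0 r=9: min(20,19)*9=171 best=171 *, r--
l=0 r=8: min(20,16)*8=128 best=171, r--
l=0 r=7: min(20,5)*7=35 best=171, r--
l=0 r=6: min(20,7)*6=42 best=171, r--
l=0 r=5: min(20,3)*5=15 best=171, r--
l=0 r=4: min(20,19)*4=76 best=171, r--
l=0 r=3: min(20,10)*3=30 best=171, r--
l=0 r=2: min(20,15)*2=30 best=171, r--

l=0, r=1, best area=171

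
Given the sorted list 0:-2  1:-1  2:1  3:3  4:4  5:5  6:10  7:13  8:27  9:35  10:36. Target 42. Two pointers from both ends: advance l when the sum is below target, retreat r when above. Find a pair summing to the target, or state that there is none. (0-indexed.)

l=0 r=10: -2+36=34 <42, l++
l=1 r=10: -1+36=35 <42, l++
l=2 r=10: 1+36=37 <42, l++
l=3 r=10: 3+36=39 <42, l++
l=4 r=10: 4+36=40 <42, l++
l=5 r=10: 5+36=41 <42, l++
l=6 r=10: 10+36=46 >42, r--
l=6 r=9: 10+35=45 >42, r--
l=6 r=8: 10+27=37 <42, l++
l=7 r=8: 13+27=40 <42, l++

no pair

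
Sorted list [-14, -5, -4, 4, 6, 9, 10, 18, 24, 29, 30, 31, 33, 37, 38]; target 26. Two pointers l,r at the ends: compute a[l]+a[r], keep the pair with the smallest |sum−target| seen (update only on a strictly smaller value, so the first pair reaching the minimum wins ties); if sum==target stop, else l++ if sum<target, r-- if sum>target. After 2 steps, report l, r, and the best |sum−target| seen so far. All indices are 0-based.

[0,14] -14+38=24 d=2 * → l++
[1,14] -5+38=33 d=7 → r--

l=1, r=13, best |Δ|=2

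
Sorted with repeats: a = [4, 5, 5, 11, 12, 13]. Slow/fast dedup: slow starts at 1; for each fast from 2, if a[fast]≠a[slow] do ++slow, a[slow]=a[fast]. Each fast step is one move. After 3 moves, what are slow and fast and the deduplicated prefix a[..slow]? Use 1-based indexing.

slow=3, fast=5, prefix=[4, 5, 11]

slow=1 fast=2: a[fast]=5≠a[slow]=4 write a[2]=5, slow++,fast++
slow=2 fast=3: a[fast]=5=a[slow] dup, fast++
slow=2 fast=4: a[fast]=11≠a[slow]=5 write a[3]=11, slow++,fast++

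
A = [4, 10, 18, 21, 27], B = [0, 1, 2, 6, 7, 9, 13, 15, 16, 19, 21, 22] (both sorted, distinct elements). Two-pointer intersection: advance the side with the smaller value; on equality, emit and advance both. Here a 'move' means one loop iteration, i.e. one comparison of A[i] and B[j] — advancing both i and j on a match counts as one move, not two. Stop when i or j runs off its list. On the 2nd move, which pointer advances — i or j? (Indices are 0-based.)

i=0 j=0: 4>0, j++
i=0 j=1: 4>1, j++

j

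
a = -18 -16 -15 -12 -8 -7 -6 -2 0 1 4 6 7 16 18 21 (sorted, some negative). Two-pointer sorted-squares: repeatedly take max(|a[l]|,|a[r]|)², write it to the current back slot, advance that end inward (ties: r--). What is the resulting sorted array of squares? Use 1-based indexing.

[0, 1, 4, 16, 36, 36, 49, 49, 64, 144, 225, 256, 256, 324, 324, 441]

l=1 r=16: |-18|<=|21| out[16]=441, r--
l=1 r=15: |-18|<=|18| out[15]=324, r--
l=1 r=14: |-18|>|16| out[14]=324, l++
l=2 r=14: |-16|<=|16| out[13]=256, r--
l=2 r=13: |-16|>|7| out[12]=256, l++
l=3 r=13: |-15|>|7| out[11]=225, l++
l=4 r=13: |-12|>|7| out[10]=144, l++
l=5 r=13: |-8|>|7| out[9]=64, l++
l=6 r=13: |-7|<=|7| out[8]=49, r--
l=6 r=12: |-7|>|6| out[7]=49, l++
l=7 r=12: |-6|<=|6| out[6]=36, r--
l=7 r=11: |-6|>|4| out[5]=36, l++
l=8 r=11: |-2|<=|4| out[4]=16, r--
l=8 r=10: |-2|>|1| out[3]=4, l++
l=9 r=10: |0|<=|1| out[2]=1, r--
l=9 r=9: |0|<=|0| out[1]=0, r--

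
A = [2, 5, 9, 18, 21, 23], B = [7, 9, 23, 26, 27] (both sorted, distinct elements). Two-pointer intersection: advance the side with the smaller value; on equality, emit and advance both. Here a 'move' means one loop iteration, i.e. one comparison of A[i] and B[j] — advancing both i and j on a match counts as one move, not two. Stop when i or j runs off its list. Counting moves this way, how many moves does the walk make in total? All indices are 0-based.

7 moves

i=0 j=0: 2<7, i++
i=1 j=0: 5<7, i++
i=2 j=0: 9>7, j++
i=2 j=1: 9==9 emit, i++,j++
i=3 j=2: 18<23, i++
i=4 j=2: 21<23, i++
i=5 j=2: 23==23 emit, i++,j++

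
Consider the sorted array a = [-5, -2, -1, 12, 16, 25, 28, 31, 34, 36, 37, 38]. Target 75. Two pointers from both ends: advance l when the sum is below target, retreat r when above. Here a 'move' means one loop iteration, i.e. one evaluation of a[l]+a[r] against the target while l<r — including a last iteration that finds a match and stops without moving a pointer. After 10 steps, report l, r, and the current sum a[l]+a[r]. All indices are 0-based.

[0,11] -5+38=33 <75 → l++
[1,11] -2+38=36 <75 → l++
[2,11] -1+38=37 <75 → l++
[3,11] 12+38=50 <75 → l++
[4,11] 16+38=54 <75 → l++
[5,11] 25+38=63 <75 → l++
[6,11] 28+38=66 <75 → l++
[7,11] 31+38=69 <75 → l++
[8,11] 34+38=72 <75 → l++
[9,11] 36+38=74 <75 → l++

l=10, r=11, sum=75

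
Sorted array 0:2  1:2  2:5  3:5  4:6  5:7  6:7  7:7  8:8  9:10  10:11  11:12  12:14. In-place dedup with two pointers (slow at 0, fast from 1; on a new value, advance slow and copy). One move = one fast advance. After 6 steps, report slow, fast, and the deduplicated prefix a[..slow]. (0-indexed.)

slow=0 fast=1: a[fast]=2=a[slow] dup, fast++
slow=0 fast=2: a[fast]=5≠a[slow]=2 write a[1]=5, slow++,fast++
slow=1 fast=3: a[fast]=5=a[slow] dup, fast++
slow=1 fast=4: a[fast]=6≠a[slow]=5 write a[2]=6, slow++,fast++
slow=2 fast=5: a[fast]=7≠a[slow]=6 write a[3]=7, slow++,fast++
slow=3 fast=6: a[fast]=7=a[slow] dup, fast++

slow=3, fast=7, prefix=[2, 5, 6, 7]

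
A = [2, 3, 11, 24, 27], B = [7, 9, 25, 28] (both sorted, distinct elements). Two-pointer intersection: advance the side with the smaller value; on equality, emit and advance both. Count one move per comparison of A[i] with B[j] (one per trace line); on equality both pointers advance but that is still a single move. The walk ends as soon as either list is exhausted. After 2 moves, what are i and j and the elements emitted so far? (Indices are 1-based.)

i=3, j=1, emitted=[]

[i=1,j=1] 2<7 → i++
[i=2,j=1] 3<7 → i++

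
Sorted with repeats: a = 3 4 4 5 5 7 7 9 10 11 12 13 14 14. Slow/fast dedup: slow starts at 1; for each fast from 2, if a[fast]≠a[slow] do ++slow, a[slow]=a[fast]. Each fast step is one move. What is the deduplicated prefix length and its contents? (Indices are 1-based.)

slow=1 fast=2: a[fast]=4≠a[slow]=3 write a[2]=4, slow++,fast++
slow=2 fast=3: a[fast]=4=a[slow] dup, fast++
slow=2 fast=4: a[fast]=5≠a[slow]=4 write a[3]=5, slow++,fast++
slow=3 fast=5: a[fast]=5=a[slow] dup, fast++
slow=3 fast=6: a[fast]=7≠a[slow]=5 write a[4]=7, slow++,fast++
slow=4 fast=7: a[fast]=7=a[slow] dup, fast++
slow=4 fast=8: a[fast]=9≠a[slow]=7 write a[5]=9, slow++,fast++
slow=5 fast=9: a[fast]=10≠a[slow]=9 write a[6]=10, slow++,fast++
slow=6 fast=10: a[fast]=11≠a[slow]=10 write a[7]=11, slow++,fast++
slow=7 fast=11: a[fast]=12≠a[slow]=11 write a[8]=12, slow++,fast++
slow=8 fast=12: a[fast]=13≠a[slow]=12 write a[9]=13, slow++,fast++
slow=9 fast=13: a[fast]=14≠a[slow]=13 write a[10]=14, slow++,fast++
slow=10 fast=14: a[fast]=14=a[slow] dup, fast++

length 10; prefix = [3, 4, 5, 7, 9, 10, 11, 12, 13, 14]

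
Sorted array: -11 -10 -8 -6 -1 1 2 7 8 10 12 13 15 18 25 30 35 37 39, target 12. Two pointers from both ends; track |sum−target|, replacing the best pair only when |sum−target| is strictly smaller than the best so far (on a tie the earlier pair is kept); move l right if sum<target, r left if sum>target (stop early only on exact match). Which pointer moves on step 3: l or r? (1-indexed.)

r

[1,19] -11+39=28 d=16 * → r--
[1,18] -11+37=26 d=14 * → r--
[1,17] -11+35=24 d=12 * → r--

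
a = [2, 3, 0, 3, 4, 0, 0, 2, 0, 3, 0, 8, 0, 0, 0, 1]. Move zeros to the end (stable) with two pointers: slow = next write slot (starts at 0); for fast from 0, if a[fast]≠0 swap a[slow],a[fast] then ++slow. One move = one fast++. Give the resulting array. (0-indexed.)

[2, 3, 3, 4, 2, 3, 8, 1, 0, 0, 0, 0, 0, 0, 0, 0]

slow=0 fast=0: a[fast]=2≠0 swap→a[0]=2, slow++,fast++
slow=1 fast=1: a[fast]=3≠0 swap→a[1]=3, slow++,fast++
slow=2 fast=2: a[fast]=0, fast++
slow=2 fast=3: a[fast]=3≠0 swap→a[2]=3, slow++,fast++
slow=3 fast=4: a[fast]=4≠0 swap→a[3]=4, slow++,fast++
slow=4 fast=5: a[fast]=0, fast++
slow=4 fast=6: a[fast]=0, fast++
slow=4 fast=7: a[fast]=2≠0 swap→a[4]=2, slow++,fast++
slow=5 fast=8: a[fast]=0, fast++
slow=5 fast=9: a[fast]=3≠0 swap→a[5]=3, slow++,fast++
slow=6 fast=10: a[fast]=0, fast++
slow=6 fast=11: a[fast]=8≠0 swap→a[6]=8, slow++,fast++
slow=7 fast=12: a[fast]=0, fast++
slow=7 fast=13: a[fast]=0, fast++
slow=7 fast=14: a[fast]=0, fast++
slow=7 fast=15: a[fast]=1≠0 swap→a[7]=1, slow++,fast++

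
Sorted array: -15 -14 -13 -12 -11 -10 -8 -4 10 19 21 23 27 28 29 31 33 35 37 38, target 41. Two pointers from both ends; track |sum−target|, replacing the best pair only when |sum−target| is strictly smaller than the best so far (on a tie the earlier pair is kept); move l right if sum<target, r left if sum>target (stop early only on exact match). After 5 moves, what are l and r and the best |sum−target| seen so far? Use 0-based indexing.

l=5, r=19, best |Δ|=14

l=0 r=19: -15+38=23 d=18 *, l++
l=1 r=19: -14+38=24 d=17 *, l++
l=2 r=19: -13+38=25 d=16 *, l++
l=3 r=19: -12+38=26 d=15 *, l++
l=4 r=19: -11+38=27 d=14 *, l++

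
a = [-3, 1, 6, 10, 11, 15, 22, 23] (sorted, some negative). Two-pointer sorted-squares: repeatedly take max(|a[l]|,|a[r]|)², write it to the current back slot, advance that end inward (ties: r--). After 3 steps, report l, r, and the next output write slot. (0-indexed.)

l=0, r=4, next write slot=4

[0,7] |-3|<=|23| out[7]=529 → r--
[0,6] |-3|<=|22| out[6]=484 → r--
[0,5] |-3|<=|15| out[5]=225 → r--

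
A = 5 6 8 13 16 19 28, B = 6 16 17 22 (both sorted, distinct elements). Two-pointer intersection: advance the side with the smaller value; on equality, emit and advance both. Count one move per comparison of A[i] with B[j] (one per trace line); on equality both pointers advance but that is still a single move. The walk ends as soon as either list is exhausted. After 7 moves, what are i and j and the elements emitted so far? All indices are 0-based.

i=0 j=0: 5<6, i++
i=1 j=0: 6==6 emit, i++,j++
i=2 j=1: 8<16, i++
i=3 j=1: 13<16, i++
i=4 j=1: 16==16 emit, i++,j++
i=5 j=2: 19>17, j++
i=5 j=3: 19<22, i++

i=6, j=3, emitted=[6, 16]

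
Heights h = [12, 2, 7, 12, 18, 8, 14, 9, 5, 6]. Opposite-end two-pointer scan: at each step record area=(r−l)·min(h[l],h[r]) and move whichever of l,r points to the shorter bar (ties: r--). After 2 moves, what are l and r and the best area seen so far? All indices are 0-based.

l=0, r=7, best area=54

[0,9] min(12,6)*9=54 best=54 * → r--
[0,8] min(12,5)*8=40 best=54 → r--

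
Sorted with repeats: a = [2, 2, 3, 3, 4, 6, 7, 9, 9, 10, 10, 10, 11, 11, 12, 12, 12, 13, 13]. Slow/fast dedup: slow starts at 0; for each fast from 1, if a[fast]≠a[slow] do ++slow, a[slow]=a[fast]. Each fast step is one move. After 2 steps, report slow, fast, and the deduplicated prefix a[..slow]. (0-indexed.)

slow=1, fast=3, prefix=[2, 3]

(s=0,f=1) a[fast]=2=a[slow] dup → fast++
(s=0,f=2) a[fast]=3≠a[slow]=2 write a[1]=3 → slow++,fast++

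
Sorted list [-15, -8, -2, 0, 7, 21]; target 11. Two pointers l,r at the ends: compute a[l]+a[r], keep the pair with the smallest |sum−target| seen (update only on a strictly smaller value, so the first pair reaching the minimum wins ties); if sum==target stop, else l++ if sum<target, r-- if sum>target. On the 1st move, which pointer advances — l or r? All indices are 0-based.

l

l=0 r=5: -15+21=6 d=5 *, l++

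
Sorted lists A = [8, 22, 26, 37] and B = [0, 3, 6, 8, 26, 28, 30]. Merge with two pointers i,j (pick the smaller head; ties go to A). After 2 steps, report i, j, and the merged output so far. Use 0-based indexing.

i=0 j=0: A[i]=8>B[j]=0 take 0, j++
i=0 j=1: A[i]=8>B[j]=3 take 3, j++

i=0, j=2, merged so far=[0, 3]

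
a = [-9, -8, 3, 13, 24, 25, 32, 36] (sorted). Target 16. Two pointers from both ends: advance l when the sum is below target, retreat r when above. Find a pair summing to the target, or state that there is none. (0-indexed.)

(-9, 25)

[0,7] -9+36=27 >16 → r--
[0,6] -9+32=23 >16 → r--
[0,5] -9+25=16 → found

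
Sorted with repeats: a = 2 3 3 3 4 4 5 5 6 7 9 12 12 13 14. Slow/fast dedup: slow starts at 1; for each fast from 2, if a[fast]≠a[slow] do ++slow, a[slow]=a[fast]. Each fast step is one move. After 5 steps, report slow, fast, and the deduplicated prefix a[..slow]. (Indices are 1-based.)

slow=1 fast=2: a[fast]=3≠a[slow]=2 write a[2]=3, slow++,fast++
slow=2 fast=3: a[fast]=3=a[slow] dup, fast++
slow=2 fast=4: a[fast]=3=a[slow] dup, fast++
slow=2 fast=5: a[fast]=4≠a[slow]=3 write a[3]=4, slow++,fast++
slow=3 fast=6: a[fast]=4=a[slow] dup, fast++

slow=3, fast=7, prefix=[2, 3, 4]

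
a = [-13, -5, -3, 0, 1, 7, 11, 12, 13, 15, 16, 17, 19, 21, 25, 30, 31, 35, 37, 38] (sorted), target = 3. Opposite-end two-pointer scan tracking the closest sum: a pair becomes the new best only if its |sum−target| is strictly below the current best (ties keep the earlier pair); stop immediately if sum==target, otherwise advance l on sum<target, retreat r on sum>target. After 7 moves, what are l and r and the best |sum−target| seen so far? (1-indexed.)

[1,20] -13+38=25 d=22 * → r--
[1,19] -13+37=24 d=21 * → r--
[1,18] -13+35=22 d=19 * → r--
[1,17] -13+31=18 d=15 * → r--
[1,16] -13+30=17 d=14 * → r--
[1,15] -13+25=12 d=9 * → r--
[1,14] -13+21=8 d=5 * → r--

l=1, r=13, best |Δ|=5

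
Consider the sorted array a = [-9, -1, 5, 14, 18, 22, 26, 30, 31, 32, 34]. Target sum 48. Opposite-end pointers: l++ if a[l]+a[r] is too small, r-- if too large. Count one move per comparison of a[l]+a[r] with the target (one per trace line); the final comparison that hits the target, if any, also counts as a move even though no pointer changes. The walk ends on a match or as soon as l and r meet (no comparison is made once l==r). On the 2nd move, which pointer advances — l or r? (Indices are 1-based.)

[1,11] -9+34=25 <48 → l++
[2,11] -1+34=33 <48 → l++

l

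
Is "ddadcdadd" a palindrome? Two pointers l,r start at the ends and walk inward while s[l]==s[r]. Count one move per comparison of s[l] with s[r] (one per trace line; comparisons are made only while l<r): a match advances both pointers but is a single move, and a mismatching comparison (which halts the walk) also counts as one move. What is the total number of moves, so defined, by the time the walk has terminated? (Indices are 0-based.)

l=0 r=8: 'd'=='d', l++,r--
l=1 r=7: 'd'=='d', l++,r--
l=2 r=6: 'a'=='a', l++,r--
l=3 r=5: 'd'=='d', l++,r--

4 moves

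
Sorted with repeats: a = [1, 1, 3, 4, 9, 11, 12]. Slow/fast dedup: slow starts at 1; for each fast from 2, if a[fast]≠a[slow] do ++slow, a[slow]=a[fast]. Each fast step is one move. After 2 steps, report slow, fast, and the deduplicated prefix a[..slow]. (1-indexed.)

(s=1,f=2) a[fast]=1=a[slow] dup → fast++
(s=1,f=3) a[fast]=3≠a[slow]=1 write a[2]=3 → slow++,fast++

slow=2, fast=4, prefix=[1, 3]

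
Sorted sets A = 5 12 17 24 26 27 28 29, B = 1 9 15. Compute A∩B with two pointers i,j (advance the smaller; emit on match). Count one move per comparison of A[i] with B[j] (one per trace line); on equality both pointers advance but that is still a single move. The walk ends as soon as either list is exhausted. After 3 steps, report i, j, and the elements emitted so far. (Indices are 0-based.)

i=1, j=2, emitted=[]

i=0 j=0: 5>1, j++
i=0 j=1: 5<9, i++
i=1 j=1: 12>9, j++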